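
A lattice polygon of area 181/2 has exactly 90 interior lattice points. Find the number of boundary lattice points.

3

Pick's theorem gives A = I + B/2 − 1, so B = 2(A − I + 1) = 2(181/2 − 90 + 1) = 3.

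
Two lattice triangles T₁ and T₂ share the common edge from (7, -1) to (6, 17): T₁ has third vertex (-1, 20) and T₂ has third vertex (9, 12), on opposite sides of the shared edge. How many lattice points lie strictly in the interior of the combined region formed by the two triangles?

85

The union is the simple quadrilateral with vertices (7, -1), (-1, 20), (6, 17), (9, 12) in order.
Using the shoelace formula, 2A = |[7·20 − (-1)·(-1)] + [(-1)·17 − 6·20] + [6·12 − 9·17] + [9·(-1) − 7·12]| = 172, so the area is 86.
Along each edge there are gcd(|Δx|,|Δy|)+1 lattice points, so counting each shared vertex once the boundary has gcd(8,21) + gcd(7,3) + gcd(3,5) + gcd(2,13) = 1+1+1+1 = 4.
By Pick's theorem I = A − B/2 + 1 = 86 − 4/2 + 1 = 85.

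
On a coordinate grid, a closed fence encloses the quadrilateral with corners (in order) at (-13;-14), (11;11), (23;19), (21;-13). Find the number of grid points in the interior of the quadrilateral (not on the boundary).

Using the shoelace formula, 2A = |((-13)·11 − 11·(-14)) + (11·19 − 23·11) + (23·(-13) − 21·19) + (21·(-14) − (-13)·(-13))| = 1194, so the area is 597.
Along each edge there are gcd(|Δx|,|Δy|)+1 lattice points, so counting each shared vertex once the boundary has gcd(24,25) + gcd(12,8) + gcd(2,32) + gcd(34,1) = 1+4+2+1 = 8.
By Pick's theorem A = I + B/2 − 1, so I = 597 − 8/2 + 1 = 594.

594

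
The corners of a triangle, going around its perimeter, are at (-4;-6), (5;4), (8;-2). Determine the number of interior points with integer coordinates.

39

The shoelace formula gives twice the area as |((-4)·4 − 5·(-6)) + (5·(-2) − 8·4) + (8·(-6) − (-4)·(-2))| = 84, so the area is 42.
Along each edge there are gcd(|Δx|,|Δy|)+1 lattice points, so counting each shared vertex once the boundary has gcd(9,10) + gcd(3,6) + gcd(12,4) = 1+3+4 = 8.
By Pick's theorem A = I + B/2 − 1, so I = 42 − 8/2 + 1 = 39.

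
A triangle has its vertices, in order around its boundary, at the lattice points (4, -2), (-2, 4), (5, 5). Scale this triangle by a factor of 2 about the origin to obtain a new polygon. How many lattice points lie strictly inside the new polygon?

89

By the shoelace formula, twice the signed area is |(4·4 − (-2)·(-2)) + ((-2)·5 − 5·4) + (5·(-2) − 4·5)| = 48, so the area is 24.
Summing gcd(|Δx|,|Δy|) over the edges gives the boundary count: gcd(6,6) + gcd(7,1) + gcd(1,7) = 6+1+1 = 8.
Scaling by 2 multiplies the area by 2² = 4 (so the new area is 96) and multiplies the boundary lattice-point count by 2, giving 16.
By Pick's theorem, the interior count of the dilated polygon is 96 − 16/2 + 1 = 89.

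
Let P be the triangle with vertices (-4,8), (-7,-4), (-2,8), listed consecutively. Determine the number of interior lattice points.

10

Using the shoelace formula, 2A = |((-4)·(-4) − (-7)·8) + ((-7)·8 − (-2)·(-4)) + ((-2)·8 − (-4)·8)| = 24, so the area is 12.
The number of boundary lattice points is Σ gcd(|Δx|,|Δy|) = gcd(3,12) + gcd(5,12) + gcd(2,0) = 3+1+2 = 6.
Pick's theorem gives I = A − B/2 + 1 = 12 − 6/2 + 1 = 10.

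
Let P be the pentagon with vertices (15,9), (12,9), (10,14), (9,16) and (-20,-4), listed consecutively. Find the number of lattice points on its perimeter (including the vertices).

7

Summing gcd(|Δx|,|Δy|) over the edges gives the boundary count: gcd(3,0) + gcd(2,5) + gcd(1,2) + gcd(29,20) + gcd(35,13) = 3+1+1+1+1 = 7.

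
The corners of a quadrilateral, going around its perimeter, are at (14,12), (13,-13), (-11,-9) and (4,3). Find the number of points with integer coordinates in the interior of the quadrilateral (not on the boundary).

The shoelace formula gives twice the area as |(14·(-13) − 13·12) + (13·(-9) − (-11)·(-13)) + ((-11)·3 − 4·(-9)) + (4·12 − 14·3)| = 589, so the area is 589/2.
Along each edge there are gcd(|Δx|,|Δy|)+1 lattice points, so counting each shared vertex once the boundary has gcd(1,25) + gcd(24,4) + gcd(15,12) + gcd(10,9) = 1+4+3+1 = 9.
By Pick's theorem A = I + B/2 − 1, so I = 589/2 − 9/2 + 1 = 291.

291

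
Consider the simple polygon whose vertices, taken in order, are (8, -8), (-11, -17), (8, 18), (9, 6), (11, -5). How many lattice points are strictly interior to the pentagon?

277

Using the shoelace formula, 2A = |[8·(-17) − (-11)·(-8)] + [(-11)·18 − 8·(-17)] + [8·6 − 9·18] + [9·(-5) − 11·6] + [11·(-8) − 8·(-5)]| = 559, so the area is 559/2.
The number of boundary lattice points is Σ gcd(|Δx|,|Δy|) = gcd(19,9) + gcd(19,35) + gcd(1,12) + gcd(2,11) + gcd(3,3) = 1+1+1+1+3 = 7.
Pick's theorem gives I = A − B/2 + 1 = 559/2 − 7/2 + 1 = 277.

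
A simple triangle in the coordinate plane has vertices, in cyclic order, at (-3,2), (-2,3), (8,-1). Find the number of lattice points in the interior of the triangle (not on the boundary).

6

Using the shoelace formula, 2A = |[(-3)·3 − (-2)·2] + [(-2)·(-1) − 8·3] + [8·2 − (-3)·(-1)]| = 14, so the area is 7.
The number of boundary lattice points is Σ gcd(|Δx|,|Δy|) = gcd(1,1) + gcd(10,4) + gcd(11,3) = 1+2+1 = 4.
Pick's theorem gives I = A − B/2 + 1 = 7 − 4/2 + 1 = 6.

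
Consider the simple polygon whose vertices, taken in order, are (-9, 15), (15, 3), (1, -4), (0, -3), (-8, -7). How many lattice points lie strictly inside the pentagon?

251

Using the shoelace formula, 2A = |((-9)·3 − 15·15) + (15·(-4) − 1·3) + (1·(-3) − 0·(-4)) + (0·(-7) − (-8)·(-3)) + ((-8)·15 − (-9)·(-7))| = 525, so the area is 262.5.
The number of boundary lattice points is Σ gcd(|Δx|,|Δy|) = gcd(24,12) + gcd(14,7) + gcd(1,1) + gcd(8,4) + gcd(1,22) = 12+7+1+4+1 = 25.
Pick's theorem gives I = A − B/2 + 1 = 262.5 − 25/2 + 1 = 251.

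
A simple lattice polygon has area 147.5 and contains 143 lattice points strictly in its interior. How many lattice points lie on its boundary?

Pick's theorem gives A = I + B/2 − 1, so B = 2(A − I + 1) = 2(147.5 − 143 + 1) = 11.

11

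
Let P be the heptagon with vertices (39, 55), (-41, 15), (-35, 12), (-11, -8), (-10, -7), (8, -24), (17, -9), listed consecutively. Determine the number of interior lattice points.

Using the shoelace formula, 2A = |(39·15 − (-41)·55) + ((-41)·12 − (-35)·15) + ((-35)·(-8) − (-11)·12) + ((-11)·(-7) − (-10)·(-8)) + ((-10)·(-24) − 8·(-7)) + (8·(-9) − 17·(-24)) + (17·55 − 39·(-9))| = 5200, so the area is 2600.
Along each edge there are gcd(|Δx|,|Δy|)+1 lattice points, so counting each shared vertex once the boundary has gcd(80,40) + gcd(6,3) + gcd(24,20) + gcd(1,1) + gcd(18,17) + gcd(9,15) + gcd(22,64) = 40+3+4+1+1+3+2 = 54.
By Pick's theorem A = I + B/2 − 1, so I = 2600 − 54/2 + 1 = 2574.

2574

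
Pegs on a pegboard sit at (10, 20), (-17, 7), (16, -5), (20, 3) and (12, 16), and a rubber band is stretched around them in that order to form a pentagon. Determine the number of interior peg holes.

The shoelace formula gives twice the area as |(10·7 − (-17)·20) + ((-17)·(-5) − 16·7) + (16·3 − 20·(-5)) + (20·16 − 12·3) + (12·20 − 10·16)| = 895, so the area is 895/2.
Summing gcd(|Δx|,|Δy|) over the edges gives the boundary count: gcd(27,13) + gcd(33,12) + gcd(4,8) + gcd(8,13) + gcd(2,4) = 1+3+4+1+2 = 11.
Pick's theorem gives I = A − B/2 + 1 = 895/2 − 11/2 + 1 = 443.

443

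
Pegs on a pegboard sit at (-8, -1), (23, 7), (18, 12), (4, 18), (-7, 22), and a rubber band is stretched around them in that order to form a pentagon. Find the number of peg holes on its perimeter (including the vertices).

Summing gcd(|Δx|,|Δy|) over the edges gives the boundary count: gcd(31,8) + gcd(5,5) + gcd(14,6) + gcd(11,4) + gcd(1,23) = 1+5+2+1+1 = 10.

10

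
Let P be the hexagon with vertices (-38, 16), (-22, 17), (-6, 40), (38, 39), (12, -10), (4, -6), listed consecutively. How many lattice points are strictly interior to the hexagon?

Using the shoelace formula, 2A = |[(-38)·17 − (-22)·16] + [(-22)·40 − (-6)·17] + [(-6)·39 − 38·40] + [38·(-10) − 12·39] + [12·(-6) − 4·(-10)] + [4·16 − (-38)·(-6)]| = 3870, so the area is 1935.
Summing gcd(|Δx|,|Δy|) over the edges gives the boundary count: gcd(16,1) + gcd(16,23) + gcd(44,1) + gcd(26,49) + gcd(8,4) + gcd(42,22) = 1+1+1+1+4+2 = 10.
Pick's theorem gives I = A − B/2 + 1 = 1935 − 10/2 + 1 = 1931.

1931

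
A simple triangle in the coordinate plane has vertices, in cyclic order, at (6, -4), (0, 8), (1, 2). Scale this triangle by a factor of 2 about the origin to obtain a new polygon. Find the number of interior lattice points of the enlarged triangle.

Using the shoelace formula, 2A = |(6·8 − 0·(-4)) + (0·2 − 1·8) + (1·(-4) − 6·2)| = 24, so the area is 12.
Summing gcd(|Δx|,|Δy|) over the edges gives the boundary count: gcd(6,12) + gcd(1,6) + gcd(5,6) = 6+1+1 = 8.
Scaling by 2 multiplies the area by 2² = 4 (so the new area is 48) and multiplies the boundary lattice-point count by 2, giving 16.
By Pick's theorem, the interior count of the dilated polygon is 48 − 16/2 + 1 = 41.

41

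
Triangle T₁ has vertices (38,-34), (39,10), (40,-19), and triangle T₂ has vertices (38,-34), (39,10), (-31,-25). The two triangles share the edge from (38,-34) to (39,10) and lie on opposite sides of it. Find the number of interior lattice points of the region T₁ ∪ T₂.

The union is the simple quadrilateral with vertices (38,-34), (40,-19), (39,10), (-31,-25) in order.
Using the shoelace formula, 2A = |[38·(-19) − 40·(-34)] + [40·10 − 39·(-19)] + [39·(-25) − (-31)·10] + [(-31)·(-34) − 38·(-25)]| = 3118, so the area is 1559.
Along each edge there are gcd(|Δx|,|Δy|)+1 lattice points, so counting each shared vertex once the boundary has gcd(2,15) + gcd(1,29) + gcd(70,35) + gcd(69,9) = 1+1+35+3 = 40.
By Pick's theorem I = A − B/2 + 1 = 1559 − 40/2 + 1 = 1540.

1540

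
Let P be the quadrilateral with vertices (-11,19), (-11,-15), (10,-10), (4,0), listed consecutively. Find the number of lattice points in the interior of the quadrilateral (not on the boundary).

357

By the shoelace formula, twice the signed area is |((-11)·(-15) − (-11)·19) + ((-11)·(-10) − 10·(-15)) + (10·0 − 4·(-10)) + (4·19 − (-11)·0)| = 750, so the area is 375.
The number of boundary lattice points is Σ gcd(|Δx|,|Δy|) = gcd(0,34) + gcd(21,5) + gcd(6,10) + gcd(15,19) = 34+1+2+1 = 38.
Pick's theorem gives I = A − B/2 + 1 = 375 − 38/2 + 1 = 357.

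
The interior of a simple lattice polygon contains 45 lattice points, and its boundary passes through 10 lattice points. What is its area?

49

Pick's theorem states A = I + B/2 − 1, so A = 45 + 10/2 − 1 = 49.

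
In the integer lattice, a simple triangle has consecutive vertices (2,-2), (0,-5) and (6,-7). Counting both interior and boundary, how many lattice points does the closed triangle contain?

14

By the shoelace formula, twice the signed area is |[2·(-5) − 0·(-2)] + [0·(-7) − 6·(-5)] + [6·(-2) − 2·(-7)]| = 22, so the area is 11.
The number of boundary lattice points is Σ gcd(|Δx|,|Δy|) = gcd(2,3) + gcd(6,2) + gcd(4,5) = 1+2+1 = 4.
Pick's theorem gives I = A − B/2 + 1 = 11 − 4/2 + 1 = 10, so the closed region contains I + B = 10 + 4 = 14 lattice points.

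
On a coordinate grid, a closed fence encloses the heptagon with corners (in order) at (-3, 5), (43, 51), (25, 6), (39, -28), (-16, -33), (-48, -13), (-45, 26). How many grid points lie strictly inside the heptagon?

The shoelace formula gives twice the area as |[(-3)·51 − 43·5] + [43·6 − 25·51] + [25·(-28) − 39·6] + [39·(-33) − (-16)·(-28)] + [(-16)·(-13) − (-48)·(-33)] + [(-48)·26 − (-45)·(-13)] + [(-45)·5 − (-3)·26]| = 7410, so the area is 3705.
Summing gcd(|Δx|,|Δy|) over the edges gives the boundary count: gcd(46,46) + gcd(18,45) + gcd(14,34) + gcd(55,5) + gcd(32,20) + gcd(3,39) + gcd(42,21) = 46+9+2+5+4+3+21 = 90.
Pick's theorem gives I = A − B/2 + 1 = 3705 − 90/2 + 1 = 3661.

3661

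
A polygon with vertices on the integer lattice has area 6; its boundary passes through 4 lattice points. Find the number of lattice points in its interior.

Pick's theorem A = I + B/2 − 1 rearranges to I = A − B/2 + 1 = 6 − 4/2 + 1 = 5.

5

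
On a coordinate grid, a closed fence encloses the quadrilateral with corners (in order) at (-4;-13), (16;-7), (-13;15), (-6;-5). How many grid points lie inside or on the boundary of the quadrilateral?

The shoelace formula gives twice the area as |[(-4)·(-7) − 16·(-13)] + [16·15 − (-13)·(-7)] + [(-13)·(-5) − (-6)·15] + [(-6)·(-13) − (-4)·(-5)]| = 598, so the area is 299.
Along each edge there are gcd(|Δx|,|Δy|)+1 lattice points, so counting each shared vertex once the boundary has gcd(20,6) + gcd(29,22) + gcd(7,20) + gcd(2,8) = 2+1+1+2 = 6.
Pick's theorem gives I = A − B/2 + 1 = 299 − 6/2 + 1 = 297, so the closed region contains I + B = 297 + 6 = 303 lattice points.

303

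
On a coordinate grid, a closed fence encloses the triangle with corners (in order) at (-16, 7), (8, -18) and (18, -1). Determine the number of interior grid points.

328

The shoelace formula gives twice the area as |[(-16)·(-18) − 8·7] + [8·(-1) − 18·(-18)] + [18·7 − (-16)·(-1)]| = 658, so the area is 329.
The number of boundary lattice points is Σ gcd(|Δx|,|Δy|) = gcd(24,25) + gcd(10,17) + gcd(34,8) = 1+1+2 = 4.
By Pick's theorem A = I + B/2 − 1, so I = 329 − 4/2 + 1 = 328.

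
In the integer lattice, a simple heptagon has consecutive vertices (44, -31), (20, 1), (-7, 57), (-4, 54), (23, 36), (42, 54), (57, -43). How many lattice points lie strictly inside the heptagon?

2366

By the shoelace formula, twice the signed area is |(44·1 − 20·(-31)) + (20·57 − (-7)·1) + ((-7)·54 − (-4)·57) + ((-4)·36 − 23·54) + (23·54 − 42·36) + (42·(-43) − 57·54) + (57·(-31) − 44·(-43))| = 4754, so the area is 2377.
Summing gcd(|Δx|,|Δy|) over the edges gives the boundary count: gcd(24,32) + gcd(27,56) + gcd(3,3) + gcd(27,18) + gcd(19,18) + gcd(15,97) + gcd(13,12) = 8+1+3+9+1+1+1 = 24.
By Pick's theorem A = I + B/2 − 1, so I = 2377 − 24/2 + 1 = 2366.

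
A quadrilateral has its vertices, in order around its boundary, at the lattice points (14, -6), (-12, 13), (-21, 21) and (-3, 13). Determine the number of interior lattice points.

The shoelace formula gives twice the area as |(14·13 − (-12)·(-6)) + ((-12)·21 − (-21)·13) + ((-21)·13 − (-3)·21) + ((-3)·(-6) − 14·13)| = 243, so the area is 121.5.
Summing gcd(|Δx|,|Δy|) over the edges gives the boundary count: gcd(26,19) + gcd(9,8) + gcd(18,8) + gcd(17,19) = 1+1+2+1 = 5.
By Pick's theorem A = I + B/2 − 1, so I = 121.5 − 5/2 + 1 = 120.

120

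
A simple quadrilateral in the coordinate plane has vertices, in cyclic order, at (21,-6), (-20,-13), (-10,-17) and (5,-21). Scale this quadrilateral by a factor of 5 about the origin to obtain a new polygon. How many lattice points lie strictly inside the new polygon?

The shoelace formula gives twice the area as |[21·(-13) − (-20)·(-6)] + [(-20)·(-17) − (-10)·(-13)] + [(-10)·(-21) − 5·(-17)] + [5·(-6) − 21·(-21)]| = 523, so the area is 261.5.
Along each edge there are gcd(|Δx|,|Δy|)+1 lattice points, so counting each shared vertex once the boundary has gcd(41,7) + gcd(10,4) + gcd(15,4) + gcd(16,15) = 1+2+1+1 = 5.
Scaling by 5 multiplies the area by 5² = 25 (so the new area is 6537.5) and multiplies the boundary lattice-point count by 5, giving 25.
By Pick's theorem, the interior count of the dilated polygon is 6537.5 − 25/2 + 1 = 6526.

6526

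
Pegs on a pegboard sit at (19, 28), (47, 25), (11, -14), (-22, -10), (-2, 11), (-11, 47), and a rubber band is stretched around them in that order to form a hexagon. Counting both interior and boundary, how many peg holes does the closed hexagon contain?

The shoelace formula gives twice the area as |(19·25 − 47·28) + (47·(-14) − 11·25) + (11·(-10) − (-22)·(-14)) + ((-22)·11 − (-2)·(-10)) + ((-2)·47 − (-11)·11) + ((-11)·28 − 19·47)| = 3628, so the area is 1814.
Summing gcd(|Δx|,|Δy|) over the edges gives the boundary count: gcd(28,3) + gcd(36,39) + gcd(33,4) + gcd(20,21) + gcd(9,36) + gcd(30,19) = 1+3+1+1+9+1 = 16.
Pick's theorem gives I = A − B/2 + 1 = 1814 − 16/2 + 1 = 1807, so the closed region contains I + B = 1807 + 16 = 1823 lattice points.

1823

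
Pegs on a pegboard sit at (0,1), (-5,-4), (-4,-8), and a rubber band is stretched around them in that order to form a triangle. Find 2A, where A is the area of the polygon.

By the shoelace formula, twice the signed area is |[0·(-4) − (-5)·1] + [(-5)·(-8) − (-4)·(-4)] + [(-4)·1 − 0·(-8)]| = 25, so the area is 12.5.

25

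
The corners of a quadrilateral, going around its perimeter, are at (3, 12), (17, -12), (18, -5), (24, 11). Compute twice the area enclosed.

464

Using the shoelace formula, 2A = |(3·(-12) − 17·12) + (17·(-5) − 18·(-12)) + (18·11 − 24·(-5)) + (24·12 − 3·11)| = 464, so the area is 232.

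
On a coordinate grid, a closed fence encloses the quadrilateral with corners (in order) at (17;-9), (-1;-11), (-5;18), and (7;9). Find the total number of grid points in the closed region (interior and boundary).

333

Using the shoelace formula, 2A = |(17·(-11) − (-1)·(-9)) + ((-1)·18 − (-5)·(-11)) + ((-5)·9 − 7·18) + (7·(-9) − 17·9)| = 656, so the area is 328.
Along each edge there are gcd(|Δx|,|Δy|)+1 lattice points, so counting each shared vertex once the boundary has gcd(18,2) + gcd(4,29) + gcd(12,9) + gcd(10,18) = 2+1+3+2 = 8.
Pick's theorem gives I = A − B/2 + 1 = 328 − 8/2 + 1 = 325, so the closed region contains I + B = 325 + 8 = 333 lattice points.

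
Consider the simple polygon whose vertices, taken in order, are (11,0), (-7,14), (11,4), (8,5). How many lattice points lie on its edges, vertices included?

6

Along each edge there are gcd(|Δx|,|Δy|)+1 lattice points, so counting each shared vertex once the boundary has gcd(18,14) + gcd(18,10) + gcd(3,1) + gcd(3,5) = 2+2+1+1 = 6.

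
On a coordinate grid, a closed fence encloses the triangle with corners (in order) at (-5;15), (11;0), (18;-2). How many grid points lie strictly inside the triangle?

The shoelace formula gives twice the area as |((-5)·0 − 11·15) + (11·(-2) − 18·0) + (18·15 − (-5)·(-2))| = 73, so the area is 73/2.
Along each edge there are gcd(|Δx|,|Δy|)+1 lattice points, so counting each shared vertex once the boundary has gcd(16,15) + gcd(7,2) + gcd(23,17) = 1+1+1 = 3.
Pick's theorem gives I = A − B/2 + 1 = 73/2 − 3/2 + 1 = 36.

36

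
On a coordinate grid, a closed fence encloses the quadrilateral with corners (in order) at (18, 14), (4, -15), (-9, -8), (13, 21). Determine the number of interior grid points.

The shoelace formula gives twice the area as |(18·(-15) − 4·14) + (4·(-8) − (-9)·(-15)) + ((-9)·21 − 13·(-8)) + (13·14 − 18·21)| = 774, so the area is 387.
Along each edge there are gcd(|Δx|,|Δy|)+1 lattice points, so counting each shared vertex once the boundary has gcd(14,29) + gcd(13,7) + gcd(22,29) + gcd(5,7) = 1+1+1+1 = 4.
Pick's theorem gives I = A − B/2 + 1 = 387 − 4/2 + 1 = 386.

386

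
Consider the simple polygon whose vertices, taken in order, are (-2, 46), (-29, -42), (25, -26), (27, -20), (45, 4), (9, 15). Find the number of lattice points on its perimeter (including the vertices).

Summing gcd(|Δx|,|Δy|) over the edges gives the boundary count: gcd(27,88) + gcd(54,16) + gcd(2,6) + gcd(18,24) + gcd(36,11) + gcd(11,31) = 1+2+2+6+1+1 = 13.

13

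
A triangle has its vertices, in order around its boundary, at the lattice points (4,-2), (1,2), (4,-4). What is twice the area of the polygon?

6

Using the shoelace formula, 2A = |(4·2 − 1·(-2)) + (1·(-4) − 4·2) + (4·(-2) − 4·(-4))| = 6, so the area is 3.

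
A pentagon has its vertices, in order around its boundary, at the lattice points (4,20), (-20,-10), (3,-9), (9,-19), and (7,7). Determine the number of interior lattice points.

446

The shoelace formula gives twice the area as |[4·(-10) − (-20)·20] + [(-20)·(-9) − 3·(-10)] + [3·(-19) − 9·(-9)] + [9·7 − 7·(-19)] + [7·20 − 4·7]| = 902, so the area is 451.
The number of boundary lattice points is Σ gcd(|Δx|,|Δy|) = gcd(24,30) + gcd(23,1) + gcd(6,10) + gcd(2,26) + gcd(3,13) = 6+1+2+2+1 = 12.
By Pick's theorem A = I + B/2 − 1, so I = 451 − 12/2 + 1 = 446.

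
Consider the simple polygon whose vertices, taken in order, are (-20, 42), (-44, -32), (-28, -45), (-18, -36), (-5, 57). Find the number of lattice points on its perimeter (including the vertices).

20

The number of boundary lattice points is Σ gcd(|Δx|,|Δy|) = gcd(24,74) + gcd(16,13) + gcd(10,9) + gcd(13,93) + gcd(15,15) = 2+1+1+1+15 = 20.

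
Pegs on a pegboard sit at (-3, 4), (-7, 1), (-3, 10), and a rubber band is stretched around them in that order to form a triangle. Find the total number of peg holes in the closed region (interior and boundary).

Using the shoelace formula, 2A = |[(-3)·1 − (-7)·4] + [(-7)·10 − (-3)·1] + [(-3)·4 − (-3)·10]| = 24, so the area is 12.
Along each edge there are gcd(|Δx|,|Δy|)+1 lattice points, so counting each shared vertex once the boundary has gcd(4,3) + gcd(4,9) + gcd(0,6) = 1+1+6 = 8.
Pick's theorem gives I = A − B/2 + 1 = 12 − 8/2 + 1 = 9, so the closed region contains I + B = 9 + 8 = 17 lattice points.

17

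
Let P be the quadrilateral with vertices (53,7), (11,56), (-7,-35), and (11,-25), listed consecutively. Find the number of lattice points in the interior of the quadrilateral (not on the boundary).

By the shoelace formula, twice the signed area is |[53·56 − 11·7] + [11·(-35) − (-7)·56] + [(-7)·(-25) − 11·(-35)] + [11·7 − 53·(-25)]| = 4860, so the area is 2430.
Summing gcd(|Δx|,|Δy|) over the edges gives the boundary count: gcd(42,49) + gcd(18,91) + gcd(18,10) + gcd(42,32) = 7+1+2+2 = 12.
By Pick's theorem A = I + B/2 − 1, so I = 2430 − 12/2 + 1 = 2425.

2425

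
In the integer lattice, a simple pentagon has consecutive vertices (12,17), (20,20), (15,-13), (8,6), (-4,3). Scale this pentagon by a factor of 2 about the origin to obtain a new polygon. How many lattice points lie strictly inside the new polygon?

Using the shoelace formula, 2A = |[12·20 − 20·17] + [20·(-13) − 15·20] + [15·6 − 8·(-13)] + [8·3 − (-4)·6] + [(-4)·17 − 12·3]| = 522, so the area is 261.
Summing gcd(|Δx|,|Δy|) over the edges gives the boundary count: gcd(8,3) + gcd(5,33) + gcd(7,19) + gcd(12,3) + gcd(16,14) = 1+1+1+3+2 = 8.
Scaling by 2 multiplies the area by 2² = 4 (so the new area is 1044) and multiplies the boundary lattice-point count by 2, giving 16.
By Pick's theorem, the interior count of the dilated polygon is 1044 − 16/2 + 1 = 1037.

1037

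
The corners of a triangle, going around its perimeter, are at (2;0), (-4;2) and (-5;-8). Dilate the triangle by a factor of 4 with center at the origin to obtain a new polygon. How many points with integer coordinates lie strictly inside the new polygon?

489

Using the shoelace formula, 2A = |[2·2 − (-4)·0] + [(-4)·(-8) − (-5)·2] + [(-5)·0 − 2·(-8)]| = 62, so the area is 31.
Along each edge there are gcd(|Δx|,|Δy|)+1 lattice points, so counting each shared vertex once the boundary has gcd(6,2) + gcd(1,10) + gcd(7,8) = 2+1+1 = 4.
Scaling by 4 multiplies the area by 4² = 16 (so the new area is 496) and multiplies the boundary lattice-point count by 4, giving 16.
By Pick's theorem, the interior count of the dilated polygon is 496 − 16/2 + 1 = 489.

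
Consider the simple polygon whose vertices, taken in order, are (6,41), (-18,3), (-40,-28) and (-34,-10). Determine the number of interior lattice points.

249

The shoelace formula gives twice the area as |(6·3 − (-18)·41) + ((-18)·(-28) − (-40)·3) + ((-40)·(-10) − (-34)·(-28)) + ((-34)·41 − 6·(-10))| = 506, so the area is 253.
The number of boundary lattice points is Σ gcd(|Δx|,|Δy|) = gcd(24,38) + gcd(22,31) + gcd(6,18) + gcd(40,51) = 2+1+6+1 = 10.
Pick's theorem gives I = A − B/2 + 1 = 253 − 10/2 + 1 = 249.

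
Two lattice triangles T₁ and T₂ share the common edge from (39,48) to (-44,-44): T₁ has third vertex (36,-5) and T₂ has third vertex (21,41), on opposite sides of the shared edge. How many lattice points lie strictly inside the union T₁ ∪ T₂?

The union is the simple quadrilateral with vertices (39,48), (36,-5), (-44,-44), (21,41) in order.
Using the shoelace formula, 2A = |[39·(-5) − 36·48] + [36·(-44) − (-44)·(-5)] + [(-44)·41 − 21·(-44)] + [21·48 − 39·41]| = 5198, so the area is 2599.
Along each edge there are gcd(|Δx|,|Δy|)+1 lattice points, so counting each shared vertex once the boundary has gcd(3,53) + gcd(80,39) + gcd(65,85) + gcd(18,7) = 1+1+5+1 = 8.
By Pick's theorem I = A − B/2 + 1 = 2599 − 8/2 + 1 = 2596.

2596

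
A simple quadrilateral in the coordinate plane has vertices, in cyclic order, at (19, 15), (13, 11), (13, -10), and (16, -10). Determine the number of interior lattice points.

By the shoelace formula, twice the signed area is |(19·11 − 13·15) + (13·(-10) − 13·11) + (13·(-10) − 16·(-10)) + (16·15 − 19·(-10))| = 201, so the area is 100.5.
The number of boundary lattice points is Σ gcd(|Δx|,|Δy|) = gcd(6,4) + gcd(0,21) + gcd(3,0) + gcd(3,25) = 2+21+3+1 = 27.
Pick's theorem gives I = A − B/2 + 1 = 100.5 − 27/2 + 1 = 88.

88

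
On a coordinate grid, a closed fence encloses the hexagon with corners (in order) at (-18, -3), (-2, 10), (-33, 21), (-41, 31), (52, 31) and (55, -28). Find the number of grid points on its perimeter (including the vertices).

Summing gcd(|Δx|,|Δy|) over the edges gives the boundary count: gcd(16,13) + gcd(31,11) + gcd(8,10) + gcd(93,0) + gcd(3,59) + gcd(73,25) = 1+1+2+93+1+1 = 99.

99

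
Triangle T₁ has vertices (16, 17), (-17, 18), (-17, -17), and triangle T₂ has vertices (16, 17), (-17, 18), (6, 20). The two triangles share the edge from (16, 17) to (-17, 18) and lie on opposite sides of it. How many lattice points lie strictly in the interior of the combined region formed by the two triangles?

604

The union is the simple quadrilateral with vertices (16, 17), (-17, -17), (-17, 18), (6, 20) in order.
Using the shoelace formula, 2A = |[16·(-17) − (-17)·17] + [(-17)·18 − (-17)·(-17)] + [(-17)·20 − 6·18] + [6·17 − 16·20]| = 1244, so the area is 622.
Along each edge there are gcd(|Δx|,|Δy|)+1 lattice points, so counting each shared vertex once the boundary has gcd(33,34) + gcd(0,35) + gcd(23,2) + gcd(10,3) = 1+35+1+1 = 38.
By Pick's theorem I = A − B/2 + 1 = 622 − 38/2 + 1 = 604.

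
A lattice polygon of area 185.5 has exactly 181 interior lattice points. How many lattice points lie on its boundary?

Pick's theorem gives A = I + B/2 − 1, so B = 2(A − I + 1) = 2(185.5 − 181 + 1) = 11.

11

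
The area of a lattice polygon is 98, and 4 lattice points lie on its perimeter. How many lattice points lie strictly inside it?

Pick's theorem A = I + B/2 − 1 rearranges to I = A − B/2 + 1 = 98 − 4/2 + 1 = 97.

97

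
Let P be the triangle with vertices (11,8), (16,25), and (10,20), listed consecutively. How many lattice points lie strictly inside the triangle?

38

Using the shoelace formula, 2A = |[11·25 − 16·8] + [16·20 − 10·25] + [10·8 − 11·20]| = 77, so the area is 77/2.
Summing gcd(|Δx|,|Δy|) over the edges gives the boundary count: gcd(5,17) + gcd(6,5) + gcd(1,12) = 1+1+1 = 3.
By Pick's theorem A = I + B/2 − 1, so I = 77/2 − 3/2 + 1 = 38.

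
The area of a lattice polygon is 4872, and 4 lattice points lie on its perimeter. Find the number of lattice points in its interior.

From Pick's theorem, I = A − B/2 + 1 = 4872 − 4/2 + 1 = 4871.

4871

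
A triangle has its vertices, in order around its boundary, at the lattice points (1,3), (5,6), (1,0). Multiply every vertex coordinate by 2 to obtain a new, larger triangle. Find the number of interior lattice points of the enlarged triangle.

The shoelace formula gives twice the area as |(1·6 − 5·3) + (5·0 − 1·6) + (1·3 − 1·0)| = 12, so the area is 6.
Along each edge there are gcd(|Δx|,|Δy|)+1 lattice points, so counting each shared vertex once the boundary has gcd(4,3) + gcd(4,6) + gcd(0,3) = 1+2+3 = 6.
Scaling by 2 multiplies the area by 2² = 4 (so the new area is 24) and multiplies the boundary lattice-point count by 2, giving 12.
By Pick's theorem, the interior count of the dilated polygon is 24 − 12/2 + 1 = 19.

19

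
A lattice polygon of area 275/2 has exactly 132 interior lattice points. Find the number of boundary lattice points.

13

Pick's theorem gives A = I + B/2 − 1, so B = 2(A − I + 1) = 2(275/2 − 132 + 1) = 13.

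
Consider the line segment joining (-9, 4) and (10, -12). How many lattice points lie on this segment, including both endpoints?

2

The number of lattice points on a segment between lattice points is gcd(|Δx|,|Δy|) + 1 = gcd(19,16) + 1 = 1 + 1 = 2.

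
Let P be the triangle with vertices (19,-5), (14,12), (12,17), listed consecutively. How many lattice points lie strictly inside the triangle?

4

By the shoelace formula, twice the signed area is |(19·12 − 14·(-5)) + (14·17 − 12·12) + (12·(-5) − 19·17)| = 9, so the area is 4.5.
The number of boundary lattice points is Σ gcd(|Δx|,|Δy|) = gcd(5,17) + gcd(2,5) + gcd(7,22) = 1+1+1 = 3.
By Pick's theorem A = I + B/2 − 1, so I = 4.5 − 3/2 + 1 = 4.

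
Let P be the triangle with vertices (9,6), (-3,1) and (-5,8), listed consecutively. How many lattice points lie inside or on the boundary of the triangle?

50

The shoelace formula gives twice the area as |[9·1 − (-3)·6] + [(-3)·8 − (-5)·1] + [(-5)·6 − 9·8]| = 94, so the area is 47.
The number of boundary lattice points is Σ gcd(|Δx|,|Δy|) = gcd(12,5) + gcd(2,7) + gcd(14,2) = 1+1+2 = 4.
Pick's theorem gives I = A − B/2 + 1 = 47 − 4/2 + 1 = 46, so the closed region contains I + B = 46 + 4 = 50 lattice points.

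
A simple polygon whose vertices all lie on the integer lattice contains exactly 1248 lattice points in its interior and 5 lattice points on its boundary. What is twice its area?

By Pick's theorem, A = I + B/2 − 1 = 1248 + 5/2 − 1 = 2499/2.
Hence 2A = 2499.

2499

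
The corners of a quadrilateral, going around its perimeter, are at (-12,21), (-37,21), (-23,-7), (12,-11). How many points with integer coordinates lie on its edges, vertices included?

48

Along each edge there are gcd(|Δx|,|Δy|)+1 lattice points, so counting each shared vertex once the boundary has gcd(25,0) + gcd(14,28) + gcd(35,4) + gcd(24,32) = 25+14+1+8 = 48.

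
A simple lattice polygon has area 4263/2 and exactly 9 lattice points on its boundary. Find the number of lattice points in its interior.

2128

Pick's theorem A = I + B/2 − 1 rearranges to I = A − B/2 + 1 = 4263/2 − 9/2 + 1 = 2128.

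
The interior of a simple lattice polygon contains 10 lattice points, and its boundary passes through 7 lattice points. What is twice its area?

Pick's theorem states A = I + B/2 − 1, so A = 10 + 7/2 − 1 = 25/2.
Hence 2A = 25.

25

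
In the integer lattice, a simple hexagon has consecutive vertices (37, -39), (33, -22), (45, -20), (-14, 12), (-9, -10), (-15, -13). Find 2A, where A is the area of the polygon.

Using the shoelace formula, 2A = |(37·(-22) − 33·(-39)) + (33·(-20) − 45·(-22)) + (45·12 − (-14)·(-20)) + ((-14)·(-10) − (-9)·12) + ((-9)·(-13) − (-15)·(-10)) + ((-15)·(-39) − 37·(-13))| = 2344, so the area is 1172.

2344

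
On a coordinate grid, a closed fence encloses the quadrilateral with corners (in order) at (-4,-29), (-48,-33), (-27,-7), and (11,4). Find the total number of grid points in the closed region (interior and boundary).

1080

The shoelace formula gives twice the area as |[(-4)·(-33) − (-48)·(-29)] + [(-48)·(-7) − (-27)·(-33)] + [(-27)·4 − 11·(-7)] + [11·(-29) − (-4)·4]| = 2149, so the area is 1074.5.
The number of boundary lattice points is Σ gcd(|Δx|,|Δy|) = gcd(44,4) + gcd(21,26) + gcd(38,11) + gcd(15,33) = 4+1+1+3 = 9.
Pick's theorem gives I = A − B/2 + 1 = 1074.5 − 9/2 + 1 = 1071, so the closed region contains I + B = 1071 + 9 = 1080 lattice points.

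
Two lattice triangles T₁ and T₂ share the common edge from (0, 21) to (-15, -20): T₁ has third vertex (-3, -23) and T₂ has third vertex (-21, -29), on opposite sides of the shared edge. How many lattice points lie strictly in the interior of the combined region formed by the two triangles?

321

The union is the simple quadrilateral with vertices (0, 21), (-3, -23), (-15, -20), (-21, -29) in order.
The shoelace formula gives twice the area as |[0·(-23) − (-3)·21] + [(-3)·(-20) − (-15)·(-23)] + [(-15)·(-29) − (-21)·(-20)] + [(-21)·21 − 0·(-29)]| = 648, so the area is 324.
Along each edge there are gcd(|Δx|,|Δy|)+1 lattice points, so counting each shared vertex once the boundary has gcd(3,44) + gcd(12,3) + gcd(6,9) + gcd(21,50) = 1+3+3+1 = 8.
By Pick's theorem I = A − B/2 + 1 = 324 − 8/2 + 1 = 321.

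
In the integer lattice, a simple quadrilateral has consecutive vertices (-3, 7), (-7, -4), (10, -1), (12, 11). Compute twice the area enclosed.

347

By the shoelace formula, twice the signed area is |[(-3)·(-4) − (-7)·7] + [(-7)·(-1) − 10·(-4)] + [10·11 − 12·(-1)] + [12·7 − (-3)·11]| = 347, so the area is 173.5.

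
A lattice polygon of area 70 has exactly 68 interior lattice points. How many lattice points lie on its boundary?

Pick's theorem gives A = I + B/2 − 1, so B = 2(A − I + 1) = 2(70 − 68 + 1) = 6.

6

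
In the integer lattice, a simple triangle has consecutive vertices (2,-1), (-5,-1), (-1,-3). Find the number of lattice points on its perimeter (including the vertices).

10

The number of boundary lattice points is Σ gcd(|Δx|,|Δy|) = gcd(7,0) + gcd(4,2) + gcd(3,2) = 7+2+1 = 10.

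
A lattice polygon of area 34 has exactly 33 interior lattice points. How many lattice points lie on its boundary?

4

Pick's theorem gives A = I + B/2 − 1, so B = 2(A − I + 1) = 2(34 − 33 + 1) = 4.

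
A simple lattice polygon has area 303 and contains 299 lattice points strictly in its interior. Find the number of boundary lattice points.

10

Pick's theorem gives A = I + B/2 − 1, so B = 2(A − I + 1) = 2(303 − 299 + 1) = 10.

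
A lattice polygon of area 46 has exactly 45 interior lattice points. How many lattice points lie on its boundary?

Pick's theorem gives A = I + B/2 − 1, so B = 2(A − I + 1) = 2(46 − 45 + 1) = 4.

4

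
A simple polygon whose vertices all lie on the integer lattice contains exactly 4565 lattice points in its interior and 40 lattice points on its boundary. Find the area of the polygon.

By Pick's theorem, A = I + B/2 − 1 = 4565 + 40/2 − 1 = 4584.

4584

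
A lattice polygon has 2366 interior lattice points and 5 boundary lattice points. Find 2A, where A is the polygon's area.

Pick's theorem states A = I + B/2 − 1, so A = 2366 + 5/2 − 1 = 4735/2.
Hence 2A = 4735.

4735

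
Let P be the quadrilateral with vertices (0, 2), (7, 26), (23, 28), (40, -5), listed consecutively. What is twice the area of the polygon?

1571

The shoelace formula gives twice the area as |(0·26 − 7·2) + (7·28 − 23·26) + (23·(-5) − 40·28) + (40·2 − 0·(-5))| = 1571, so the area is 785.5.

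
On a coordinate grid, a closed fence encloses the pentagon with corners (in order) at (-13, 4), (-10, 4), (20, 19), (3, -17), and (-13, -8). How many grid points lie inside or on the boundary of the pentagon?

By the shoelace formula, twice the signed area is |[(-13)·4 − (-10)·4] + [(-10)·19 − 20·4] + [20·(-17) − 3·19] + [3·(-8) − (-13)·(-17)] + [(-13)·4 − (-13)·(-8)]| = 1080, so the area is 540.
Summing gcd(|Δx|,|Δy|) over the edges gives the boundary count: gcd(3,0) + gcd(30,15) + gcd(17,36) + gcd(16,9) + gcd(0,12) = 3+15+1+1+12 = 32.
Pick's theorem gives I = A − B/2 + 1 = 540 − 32/2 + 1 = 525, so the closed region contains I + B = 525 + 32 = 557 lattice points.

557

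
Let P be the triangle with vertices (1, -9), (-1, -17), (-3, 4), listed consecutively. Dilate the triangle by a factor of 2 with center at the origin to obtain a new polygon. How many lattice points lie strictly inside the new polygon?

The shoelace formula gives twice the area as |(1·(-17) − (-1)·(-9)) + ((-1)·4 − (-3)·(-17)) + ((-3)·(-9) − 1·4)| = 58, so the area is 29.
The number of boundary lattice points is Σ gcd(|Δx|,|Δy|) = gcd(2,8) + gcd(2,21) + gcd(4,13) = 2+1+1 = 4.
Scaling by 2 multiplies the area by 2² = 4 (so the new area is 116) and multiplies the boundary lattice-point count by 2, giving 8.
By Pick's theorem, the interior count of the dilated polygon is 116 − 8/2 + 1 = 113.

113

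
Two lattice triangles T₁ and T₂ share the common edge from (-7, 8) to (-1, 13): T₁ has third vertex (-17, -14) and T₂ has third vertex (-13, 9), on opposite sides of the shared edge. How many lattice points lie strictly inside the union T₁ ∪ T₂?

56

The union is the simple quadrilateral with vertices (-7, 8), (-17, -14), (-1, 13), (-13, 9) in order.
The shoelace formula gives twice the area as |((-7)·(-14) − (-17)·8) + ((-17)·13 − (-1)·(-14)) + ((-1)·9 − (-13)·13) + ((-13)·8 − (-7)·9)| = 118, so the area is 59.
The number of boundary lattice points is Σ gcd(|Δx|,|Δy|) = gcd(10,22) + gcd(16,27) + gcd(12,4) + gcd(6,1) = 2+1+4+1 = 8.
By Pick's theorem I = A − B/2 + 1 = 59 − 8/2 + 1 = 56.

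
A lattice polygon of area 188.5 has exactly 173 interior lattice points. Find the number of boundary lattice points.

33

Pick's theorem gives A = I + B/2 − 1, so B = 2(A − I + 1) = 2(188.5 − 173 + 1) = 33.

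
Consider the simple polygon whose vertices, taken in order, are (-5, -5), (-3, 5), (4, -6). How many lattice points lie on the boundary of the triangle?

4

Along each edge there are gcd(|Δx|,|Δy|)+1 lattice points, so counting each shared vertex once the boundary has gcd(2,10) + gcd(7,11) + gcd(9,1) = 2+1+1 = 4.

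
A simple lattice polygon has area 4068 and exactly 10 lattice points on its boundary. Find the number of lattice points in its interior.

From Pick's theorem, I = A − B/2 + 1 = 4068 − 10/2 + 1 = 4064.

4064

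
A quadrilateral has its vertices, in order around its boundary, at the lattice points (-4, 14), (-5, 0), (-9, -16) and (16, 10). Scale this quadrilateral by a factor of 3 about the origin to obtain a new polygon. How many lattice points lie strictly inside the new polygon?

The shoelace formula gives twice the area as |[(-4)·0 − (-5)·14] + [(-5)·(-16) − (-9)·0] + [(-9)·10 − 16·(-16)] + [16·14 − (-4)·10]| = 580, so the area is 290.
The number of boundary lattice points is Σ gcd(|Δx|,|Δy|) = gcd(1,14) + gcd(4,16) + gcd(25,26) + gcd(20,4) = 1+4+1+4 = 10.
Scaling by 3 multiplies the area by 3² = 9 (so the new area is 2610) and multiplies the boundary lattice-point count by 3, giving 30.
By Pick's theorem, the interior count of the dilated polygon is 2610 − 30/2 + 1 = 2596.

2596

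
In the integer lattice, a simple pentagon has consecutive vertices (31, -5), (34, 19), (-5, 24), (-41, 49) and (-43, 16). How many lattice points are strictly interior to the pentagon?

Using the shoelace formula, 2A = |(31·19 − 34·(-5)) + (34·24 − (-5)·19) + ((-5)·49 − (-41)·24) + ((-41)·16 − (-43)·49) + ((-43)·(-5) − 31·16)| = 3579, so the area is 1789.5.
Summing gcd(|Δx|,|Δy|) over the edges gives the boundary count: gcd(3,24) + gcd(39,5) + gcd(36,25) + gcd(2,33) + gcd(74,21) = 3+1+1+1+1 = 7.
By Pick's theorem A = I + B/2 − 1, so I = 1789.5 − 7/2 + 1 = 1787.

1787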